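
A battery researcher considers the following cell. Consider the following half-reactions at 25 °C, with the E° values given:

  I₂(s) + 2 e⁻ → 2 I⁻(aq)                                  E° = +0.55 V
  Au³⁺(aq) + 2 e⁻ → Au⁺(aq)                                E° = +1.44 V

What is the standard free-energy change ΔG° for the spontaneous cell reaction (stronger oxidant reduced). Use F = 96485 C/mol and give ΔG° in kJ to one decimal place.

Au³⁺/Au⁺ (E° = +1.44 V) is the cathode; I₂/I⁻ (E° = +0.55 V) is the anode, so E°cell = +0.89 V.
Balancing electrons gives n = 2 (lcm of 2 and 2).
ΔG° = −nFE° = −(2)(96485)(+0.89) = -171,743 J = -171.7 kJ.

-171.7 kJ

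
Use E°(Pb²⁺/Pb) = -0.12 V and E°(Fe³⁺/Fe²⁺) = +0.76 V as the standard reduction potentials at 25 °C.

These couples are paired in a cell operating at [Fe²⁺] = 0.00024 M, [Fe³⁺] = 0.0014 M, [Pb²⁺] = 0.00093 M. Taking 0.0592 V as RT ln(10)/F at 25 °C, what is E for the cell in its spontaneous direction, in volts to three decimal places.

Fe³⁺/Fe²⁺ is the cathode (higher E°), Pb²⁺/Pb the anode: E°cell = +0.76 − (-0.12) = +0.88 V, n = 2.
Overall: 2 Fe³⁺(aq) + Pb(s) → 2 Fe²⁺(aq) + Pb²⁺(aq)
Q = [Fe²⁺]^2·[Pb²⁺] / ([Fe³⁺]^2); log Q = -4.563.
E = E° − (0.0592/n) log Q = +0.88 − (0.0592/2)(-4.563) = +1.015 V.

+1.015 V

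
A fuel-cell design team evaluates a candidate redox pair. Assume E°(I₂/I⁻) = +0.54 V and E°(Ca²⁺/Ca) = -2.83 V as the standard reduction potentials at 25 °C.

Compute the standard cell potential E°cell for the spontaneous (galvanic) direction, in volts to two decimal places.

The I₂/I⁻ couple has the higher reduction potential, so it is the cathode; Ca²⁺/Ca is oxidised at the anode.
E°cell = E°(cathode) − E°(anode) = (+0.54) − (-2.83) = +3.37 V.

+3.37 V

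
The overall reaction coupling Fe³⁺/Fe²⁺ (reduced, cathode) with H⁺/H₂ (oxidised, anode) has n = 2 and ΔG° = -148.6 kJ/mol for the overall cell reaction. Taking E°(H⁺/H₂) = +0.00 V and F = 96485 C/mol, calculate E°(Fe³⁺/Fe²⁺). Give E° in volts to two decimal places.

+0.77 V

E°cell = −ΔG°/(nF) = −(-148.6×10³)/((2)(96485)) = +0.770 V.
Since Fe³⁺/Fe²⁺ is the cathode and H⁺/H₂ the anode, E°cell = E°(Fe³⁺/Fe²⁺) − E°(H⁺/H₂).
So E°(Fe³⁺/Fe²⁺) = E°cell + E°(H⁺/H₂) = +0.770 + (+0.00) = +0.77 V.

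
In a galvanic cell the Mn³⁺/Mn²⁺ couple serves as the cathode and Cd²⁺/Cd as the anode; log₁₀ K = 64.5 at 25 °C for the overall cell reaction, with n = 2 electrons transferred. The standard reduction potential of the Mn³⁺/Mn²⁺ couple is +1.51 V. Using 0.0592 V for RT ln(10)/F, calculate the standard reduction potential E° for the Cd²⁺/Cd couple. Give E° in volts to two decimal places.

E°cell = (0.0592/n)·log K = (0.0592/2)(64.5) = +1.909 V.
Since Mn³⁺/Mn²⁺ is the cathode and Cd²⁺/Cd the anode, E°cell = E°(Mn³⁺/Mn²⁺) − E°(Cd²⁺/Cd).
So E°(Cd²⁺/Cd) = E°(Mn³⁺/Mn²⁺) − E°cell = (+1.51) − (+1.909) = -0.40 V.

-0.40 V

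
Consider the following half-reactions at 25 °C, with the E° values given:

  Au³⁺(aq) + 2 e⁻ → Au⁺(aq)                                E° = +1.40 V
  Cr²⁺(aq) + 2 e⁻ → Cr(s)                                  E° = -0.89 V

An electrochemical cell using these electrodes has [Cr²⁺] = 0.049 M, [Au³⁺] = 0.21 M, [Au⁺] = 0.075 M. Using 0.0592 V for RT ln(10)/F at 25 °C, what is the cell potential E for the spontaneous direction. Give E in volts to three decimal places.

Au³⁺/Au⁺ is the cathode (higher E°), Cr²⁺/Cr the anode: E°cell = +1.40 − (-0.89) = +2.29 V, n = 2.
Overall: Au³⁺(aq) + Cr(s) → Au⁺(aq) + Cr²⁺(aq)
Q = [Au⁺]·[Cr²⁺] / ([Au³⁺]); log Q = -1.757.
E = E° − (0.0592/n) log Q = +2.29 − (0.0592/2)(-1.757) = +2.342 V.

+2.342 V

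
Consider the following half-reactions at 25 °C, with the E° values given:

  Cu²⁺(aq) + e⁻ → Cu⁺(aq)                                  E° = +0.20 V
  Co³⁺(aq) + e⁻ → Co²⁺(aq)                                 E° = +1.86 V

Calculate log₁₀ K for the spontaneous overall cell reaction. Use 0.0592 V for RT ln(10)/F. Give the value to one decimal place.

Cathode: Co³⁺/Co²⁺; anode: Cu²⁺/Cu⁺. E°cell = +1.66 V, n = 1.
log K = nE°cell / 0.0592 = (1)(+1.66) / 0.0592 = 28.0.

28.0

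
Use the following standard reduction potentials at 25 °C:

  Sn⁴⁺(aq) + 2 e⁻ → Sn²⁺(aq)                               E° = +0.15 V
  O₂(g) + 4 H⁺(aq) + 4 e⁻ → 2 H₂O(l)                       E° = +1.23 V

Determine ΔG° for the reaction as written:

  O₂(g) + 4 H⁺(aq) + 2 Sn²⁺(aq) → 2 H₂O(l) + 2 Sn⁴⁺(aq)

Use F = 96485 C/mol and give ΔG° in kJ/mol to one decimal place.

-416.8 kJ/mol

As written, O₂/H₂O is reduced (cathode) and Sn⁴⁺/Sn²⁺ is oxidised (anode), so E°cell = (+1.23) − (+0.15) = +1.08 V.
Balancing electrons gives n = 4.
ΔG° = −nFE° = −(4)(96485)(+1.08) = -416,815 J = -416.8 kJ/mol.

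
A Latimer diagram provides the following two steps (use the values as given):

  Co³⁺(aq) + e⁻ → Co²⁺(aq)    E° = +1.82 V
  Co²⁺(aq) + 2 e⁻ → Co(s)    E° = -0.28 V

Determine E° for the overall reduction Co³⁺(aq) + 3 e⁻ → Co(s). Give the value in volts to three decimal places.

+0.420 V

Adding the free-energy changes (−nFE°) of the two steps gives −n₃FE°₃ = −n₁FE°₁ − n₂FE°₂.
E°₃ = (1×+1.82 + 2×-0.28) / 3 = (+1.260) / 3 = +0.420 V.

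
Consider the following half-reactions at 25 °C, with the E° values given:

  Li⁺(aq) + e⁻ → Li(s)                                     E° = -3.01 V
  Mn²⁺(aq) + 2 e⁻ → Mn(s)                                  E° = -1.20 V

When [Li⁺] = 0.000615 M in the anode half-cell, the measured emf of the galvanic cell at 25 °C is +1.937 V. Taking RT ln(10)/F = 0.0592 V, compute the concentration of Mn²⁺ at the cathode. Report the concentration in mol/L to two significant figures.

Mn²⁺/Mn is the cathode, Li⁺/Li the anode: E°cell = +1.81 V, n = 2.
Overall reaction: Mn²⁺(aq) + 2 Li(s) → Mn(s) + 2 Li⁺(aq); Q = [Li⁺]^2/[Mn²⁺]^1.
From E = E° − (0.0592/n) log Q: log Q = (E° − E)·n/0.0592 = (+1.81 − (+1.937))·2/0.0592 = -4.2905.
So 1·log[Mn²⁺] = 2·log(0.000615) − log Q = -6.4222 − (-4.2905) = -2.1317; [Mn²⁺] = 10^(-2.1317) ≈ 0.0074 M.

0.0074 M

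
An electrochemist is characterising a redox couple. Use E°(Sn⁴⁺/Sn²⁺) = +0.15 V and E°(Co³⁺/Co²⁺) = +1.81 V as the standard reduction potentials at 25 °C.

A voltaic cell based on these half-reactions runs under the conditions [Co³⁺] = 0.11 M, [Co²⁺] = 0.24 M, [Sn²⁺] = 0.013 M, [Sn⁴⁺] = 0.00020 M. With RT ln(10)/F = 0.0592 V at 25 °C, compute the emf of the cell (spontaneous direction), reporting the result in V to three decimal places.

+1.694 V

Co³⁺/Co²⁺ is the cathode (higher E°), Sn⁴⁺/Sn²⁺ the anode: E°cell = +1.81 − (+0.15) = +1.66 V, n = 2.
Overall: 2 Co³⁺(aq) + Sn²⁺(aq) → 2 Co²⁺(aq) + Sn⁴⁺(aq)
Q = [Co²⁺]^2·[Sn⁴⁺] / ([Co³⁺]^2·[Sn²⁺]); log Q = -1.135.
E = E° − (0.0592/n) log Q = +1.66 − (0.0592/2)(-1.135) = +1.694 V.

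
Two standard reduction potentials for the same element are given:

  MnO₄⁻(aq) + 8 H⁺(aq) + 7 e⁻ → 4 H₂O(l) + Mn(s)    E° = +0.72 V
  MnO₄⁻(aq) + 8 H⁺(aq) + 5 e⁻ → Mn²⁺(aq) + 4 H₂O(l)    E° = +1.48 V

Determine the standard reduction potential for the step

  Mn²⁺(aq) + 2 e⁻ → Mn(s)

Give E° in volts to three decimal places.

Sequential free energies add, so n₃E°₃ = n₁E°₁ + n₂E°₂.
With n₃ = 7, and the known step contributing 5×(+1.48) V, the unknown satisfies 2·E° = 7×(+0.72) − 5×(+1.48) = -2.360.
E° = -2.360 / 2 = -1.180 V.

-1.180 V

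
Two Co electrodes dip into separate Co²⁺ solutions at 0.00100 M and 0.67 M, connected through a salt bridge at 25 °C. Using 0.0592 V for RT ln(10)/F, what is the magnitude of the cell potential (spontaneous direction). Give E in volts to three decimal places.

For a concentration cell E°cell = 0. The 0.67 M side is the cathode (reduction is favoured where [Co²⁺] is higher).
With n = 2, E = −(0.0592/2) log([Co²⁺]ₐₙ/[Co²⁺]꜀ₐₜ) = −(0.0592/2) log(0.001/0.67) = −(0.0592/2)(-2.826) = +0.084 V.

+0.084 V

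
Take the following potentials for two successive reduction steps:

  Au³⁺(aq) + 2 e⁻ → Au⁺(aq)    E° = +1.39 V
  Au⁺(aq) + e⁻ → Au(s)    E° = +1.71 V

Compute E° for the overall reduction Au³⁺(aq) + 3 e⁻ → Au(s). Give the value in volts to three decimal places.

Since ΔG° = −nFE° is additive over sequential reductions, n₃E°₃ = n₁E°₁ + n₂E°₂.
E°₃ = (2×+1.39 + 1×+1.71) / 3 = (+4.490) / 3 = +1.497 V.

+1.497 V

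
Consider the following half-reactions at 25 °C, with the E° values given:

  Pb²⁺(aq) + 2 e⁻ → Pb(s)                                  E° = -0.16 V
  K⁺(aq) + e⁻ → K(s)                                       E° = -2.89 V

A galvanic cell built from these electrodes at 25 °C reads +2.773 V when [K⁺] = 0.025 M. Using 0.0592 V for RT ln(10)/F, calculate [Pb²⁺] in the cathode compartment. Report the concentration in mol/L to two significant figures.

0.018 M

Pb²⁺/Pb is the cathode, K⁺/K the anode: E°cell = +2.73 V, n = 2.
Overall reaction: Pb²⁺(aq) + 2 K(s) → Pb(s) + 2 K⁺(aq); Q = [K⁺]^2/[Pb²⁺]^1.
From E = E° − (0.0592/n) log Q: log Q = (E° − E)·n/0.0592 = (+2.73 − (+2.773))·2/0.0592 = -1.4527.
So 1·log[Pb²⁺] = 2·log(0.025) − log Q = -3.2041 − (-1.4527) = -1.7514; [Pb²⁺] = 10^(-1.7514) ≈ 0.018 M.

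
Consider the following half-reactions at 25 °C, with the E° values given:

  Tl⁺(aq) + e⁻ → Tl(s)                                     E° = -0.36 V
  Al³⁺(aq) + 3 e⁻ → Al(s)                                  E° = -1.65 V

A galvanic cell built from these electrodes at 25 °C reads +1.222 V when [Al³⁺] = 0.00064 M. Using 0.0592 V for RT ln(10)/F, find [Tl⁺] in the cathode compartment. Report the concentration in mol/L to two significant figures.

0.0061 M

Tl⁺/Tl is the cathode, Al³⁺/Al the anode: E°cell = +1.29 V, n = 3.
Overall reaction: 3 Tl⁺(aq) + Al(s) → 3 Tl(s) + Al³⁺(aq); Q = [Al³⁺]^1/[Tl⁺]^3.
From E = E° − (0.0592/n) log Q: log Q = (E° − E)·n/0.0592 = (+1.29 − (+1.222))·3/0.0592 = 3.4459.
So 3·log[Tl⁺] = 1·log(0.00064) − log Q = -3.1938 − (3.4459) = -6.6397; log[Tl⁺] = -6.6397 / 3 = -2.2132; [Tl⁺] = 10^(-2.2132) ≈ 0.0061 M.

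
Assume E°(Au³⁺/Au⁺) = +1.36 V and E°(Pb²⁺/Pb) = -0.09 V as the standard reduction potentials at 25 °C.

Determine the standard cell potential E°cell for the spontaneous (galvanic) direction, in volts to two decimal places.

The Au³⁺/Au⁺ couple has the higher reduction potential, so it is the cathode; Pb²⁺/Pb is oxidised at the anode.
E°cell = E°(cathode) − E°(anode) = (+1.36) − (-0.09) = +1.45 V.

+1.45 V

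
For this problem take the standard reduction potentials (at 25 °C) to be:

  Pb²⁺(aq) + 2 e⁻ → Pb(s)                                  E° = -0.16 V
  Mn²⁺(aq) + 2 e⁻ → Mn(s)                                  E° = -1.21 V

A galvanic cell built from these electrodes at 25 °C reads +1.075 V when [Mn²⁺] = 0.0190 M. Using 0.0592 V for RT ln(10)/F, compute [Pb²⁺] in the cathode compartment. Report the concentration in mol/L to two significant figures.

0.13 M

Pb²⁺/Pb is the cathode, Mn²⁺/Mn the anode: E°cell = +1.05 V, n = 2.
Overall reaction: Pb²⁺(aq) + Mn(s) → Pb(s) + Mn²⁺(aq); Q = [Mn²⁺]^1/[Pb²⁺]^1.
From E = E° − (0.0592/n) log Q: log Q = (E° − E)·n/0.0592 = (+1.05 − (+1.075))·2/0.0592 = -0.8446.
So 1·log[Pb²⁺] = 1·log(0.019) − log Q = -1.7212 − (-0.8446) = -0.8766; [Pb²⁺] = 10^(-0.8766) ≈ 0.13 M.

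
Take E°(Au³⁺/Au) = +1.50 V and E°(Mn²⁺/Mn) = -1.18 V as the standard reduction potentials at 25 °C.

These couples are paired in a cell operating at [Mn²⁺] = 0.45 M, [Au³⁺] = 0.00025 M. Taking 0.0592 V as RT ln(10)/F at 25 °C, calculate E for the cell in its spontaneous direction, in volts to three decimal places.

Au³⁺/Au is the cathode (higher E°), Mn²⁺/Mn the anode: E°cell = +1.50 − (-1.18) = +2.68 V, n = 6.
Overall: 2 Au³⁺(aq) + 3 Mn(s) → 2 Au(s) + 3 Mn²⁺(aq)
Q = [Mn²⁺]^3 / ([Au³⁺]^2); log Q = 6.164.
E = E° − (0.0592/n) log Q = +2.68 − (0.0592/6)(6.164) = +2.619 V.

+2.619 V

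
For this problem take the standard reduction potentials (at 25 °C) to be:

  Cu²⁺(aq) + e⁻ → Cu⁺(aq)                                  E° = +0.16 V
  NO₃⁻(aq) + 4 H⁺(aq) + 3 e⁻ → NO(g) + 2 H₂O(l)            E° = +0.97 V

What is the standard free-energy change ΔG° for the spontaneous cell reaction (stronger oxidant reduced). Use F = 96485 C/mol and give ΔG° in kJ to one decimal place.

NO₃⁻/NO (E° = +0.97 V) is the cathode; Cu²⁺/Cu⁺ (E° = +0.16 V) is the anode, so E°cell = +0.81 V.
Balancing electrons gives n = 3 (lcm of 3 and 1).
ΔG° = −nFE° = −(3)(96485)(+0.81) = -234,459 J = -234.5 kJ.

-234.5 kJ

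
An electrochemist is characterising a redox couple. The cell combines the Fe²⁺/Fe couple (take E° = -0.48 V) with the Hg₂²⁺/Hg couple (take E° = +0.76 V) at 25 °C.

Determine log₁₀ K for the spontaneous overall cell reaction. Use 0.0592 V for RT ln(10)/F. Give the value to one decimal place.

Cathode: Hg₂²⁺/Hg; anode: Fe²⁺/Fe. E°cell = +1.24 V, n = 2.
log K = nE°cell / 0.0592 = (2)(+1.24) / 0.0592 = 41.9.

41.9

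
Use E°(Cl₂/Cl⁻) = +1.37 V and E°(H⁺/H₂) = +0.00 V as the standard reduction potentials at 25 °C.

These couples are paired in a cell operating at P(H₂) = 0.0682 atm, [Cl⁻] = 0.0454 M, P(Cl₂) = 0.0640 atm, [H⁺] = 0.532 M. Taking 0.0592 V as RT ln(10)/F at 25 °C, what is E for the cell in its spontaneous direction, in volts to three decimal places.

+1.396 V

Cl₂/Cl⁻ is the cathode (higher E°), H⁺/H₂ the anode: E°cell = +1.37 − (+0.00) = +1.37 V, n = 2.
Overall: Cl₂(g) + H₂(g) → 2 Cl⁻(aq) + 2 H⁺(aq)
Q = [Cl⁻]^2·[H⁺]^2 / (P(Cl₂)·P(H₂)); log Q = -0.874.
E = E° − (0.0592/n) log Q = +1.37 − (0.0592/2)(-0.874) = +1.396 V.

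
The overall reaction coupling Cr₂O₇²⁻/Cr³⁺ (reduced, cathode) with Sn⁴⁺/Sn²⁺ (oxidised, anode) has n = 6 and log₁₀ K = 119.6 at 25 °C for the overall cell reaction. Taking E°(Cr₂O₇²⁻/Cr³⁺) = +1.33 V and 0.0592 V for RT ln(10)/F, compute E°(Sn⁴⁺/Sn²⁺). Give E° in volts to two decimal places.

+0.15 V

E°cell = (0.0592/n)·log K = (0.0592/6)(119.6) = +1.180 V.
Since Cr₂O₇²⁻/Cr³⁺ is the cathode and Sn⁴⁺/Sn²⁺ the anode, E°cell = E°(Cr₂O₇²⁻/Cr³⁺) − E°(Sn⁴⁺/Sn²⁺).
So E°(Sn⁴⁺/Sn²⁺) = E°(Cr₂O₇²⁻/Cr³⁺) − E°cell = (+1.33) − (+1.180) = +0.15 V.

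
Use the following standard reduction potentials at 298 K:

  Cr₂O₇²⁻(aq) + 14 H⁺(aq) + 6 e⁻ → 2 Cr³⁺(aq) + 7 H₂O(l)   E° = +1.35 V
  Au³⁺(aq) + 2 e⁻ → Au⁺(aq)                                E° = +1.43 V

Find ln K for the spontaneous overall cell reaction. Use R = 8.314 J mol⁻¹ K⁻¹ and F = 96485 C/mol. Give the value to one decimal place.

Cathode: Au³⁺/Au⁺; anode: Cr₂O₇²⁻/Cr³⁺. E°cell = (+1.43) − (+1.35) = +0.08 V, with n = 6.
ΔG° = −nFE° = −RT ln K, so ln K = nFE°/(RT) = (6)(96485)(+0.08) / ((8.314)(298)) = 18.693.

18.7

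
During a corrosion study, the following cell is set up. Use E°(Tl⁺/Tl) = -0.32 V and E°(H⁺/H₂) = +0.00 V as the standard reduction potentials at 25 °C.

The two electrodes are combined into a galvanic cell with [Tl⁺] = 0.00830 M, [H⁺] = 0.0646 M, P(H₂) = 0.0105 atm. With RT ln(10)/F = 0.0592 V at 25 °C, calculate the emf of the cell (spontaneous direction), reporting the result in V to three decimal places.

+0.431 V

H⁺/H₂ is the cathode (higher E°), Tl⁺/Tl the anode: E°cell = +0.00 − (-0.32) = +0.32 V, n = 2.
Overall: 2 H⁺(aq) + 2 Tl(s) → H₂(g) + 2 Tl⁺(aq)
Q = P(H₂)·[Tl⁺]^2 / ([H⁺]^2); log Q = -3.761.
E = E° − (0.0592/n) log Q = +0.32 − (0.0592/2)(-3.761) = +0.431 V.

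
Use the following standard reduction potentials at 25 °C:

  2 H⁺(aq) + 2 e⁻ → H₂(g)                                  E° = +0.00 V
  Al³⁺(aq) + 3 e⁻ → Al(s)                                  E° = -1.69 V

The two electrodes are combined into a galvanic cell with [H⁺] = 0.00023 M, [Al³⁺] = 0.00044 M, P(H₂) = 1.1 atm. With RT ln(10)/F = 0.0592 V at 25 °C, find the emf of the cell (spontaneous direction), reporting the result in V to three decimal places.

H⁺/H₂ is the cathode (higher E°), Al³⁺/Al the anode: E°cell = +0.00 − (-1.69) = +1.69 V, n = 6.
Overall: 6 H⁺(aq) + 2 Al(s) → 3 H₂(g) + 2 Al³⁺(aq)
Q = P(H₂)^3·[Al³⁺]^2 / ([H⁺]^6); log Q = 15.241.
E = E° − (0.0592/n) log Q = +1.69 − (0.0592/6)(15.241) = +1.540 V.

+1.540 V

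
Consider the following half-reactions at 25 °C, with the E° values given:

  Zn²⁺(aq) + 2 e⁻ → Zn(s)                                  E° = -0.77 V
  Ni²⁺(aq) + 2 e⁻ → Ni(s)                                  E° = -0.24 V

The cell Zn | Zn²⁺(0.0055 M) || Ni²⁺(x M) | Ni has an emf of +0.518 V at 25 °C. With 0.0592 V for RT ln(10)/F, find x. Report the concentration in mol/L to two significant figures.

0.0022 M

Ni²⁺/Ni is the cathode, Zn²⁺/Zn the anode: E°cell = +0.53 V, n = 2.
Overall reaction: Ni²⁺(aq) + Zn(s) → Ni(s) + Zn²⁺(aq); Q = [Zn²⁺]^1/[Ni²⁺]^1.
From E = E° − (0.0592/n) log Q: log Q = (E° − E)·n/0.0592 = (+0.53 − (+0.518))·2/0.0592 = 0.4054.
So 1·log[Ni²⁺] = 1·log(0.0055) − log Q = -2.2596 − (0.4054) = -2.6650; [Ni²⁺] = 10^(-2.6650) ≈ 0.0022 M.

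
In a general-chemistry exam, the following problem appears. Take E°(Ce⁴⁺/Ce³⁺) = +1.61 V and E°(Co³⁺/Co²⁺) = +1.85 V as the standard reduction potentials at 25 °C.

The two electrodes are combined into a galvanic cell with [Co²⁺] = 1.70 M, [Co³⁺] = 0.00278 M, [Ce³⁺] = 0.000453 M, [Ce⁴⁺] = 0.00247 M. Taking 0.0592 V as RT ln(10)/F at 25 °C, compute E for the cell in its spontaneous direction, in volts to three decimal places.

Co³⁺/Co²⁺ is the cathode (higher E°), Ce⁴⁺/Ce³⁺ the anode: E°cell = +1.85 − (+1.61) = +0.24 V, n = 1.
Overall: Co³⁺(aq) + Ce³⁺(aq) → Co²⁺(aq) + Ce⁴⁺(aq)
Q = [Co²⁺]·[Ce⁴⁺] / ([Co³⁺]·[Ce³⁺]); log Q = 3.523.
E = E° − (0.0592/n) log Q = +0.24 − (0.0592/1)(3.523) = +0.031 V.

+0.031 V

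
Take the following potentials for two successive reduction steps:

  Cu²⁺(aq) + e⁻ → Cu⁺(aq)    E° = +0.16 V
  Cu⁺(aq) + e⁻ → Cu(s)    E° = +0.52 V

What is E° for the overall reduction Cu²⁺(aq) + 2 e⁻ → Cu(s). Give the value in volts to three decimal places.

+0.340 V

Since ΔG° = −nFE° is additive over sequential reductions, n₃E°₃ = n₁E°₁ + n₂E°₂.
E°₃ = (1×+0.16 + 1×+0.52) / 2 = (+0.680) / 2 = +0.340 V.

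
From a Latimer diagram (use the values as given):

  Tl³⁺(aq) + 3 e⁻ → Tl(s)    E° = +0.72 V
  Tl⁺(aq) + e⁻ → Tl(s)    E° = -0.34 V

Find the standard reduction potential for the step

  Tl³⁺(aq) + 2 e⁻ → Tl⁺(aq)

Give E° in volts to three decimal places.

+1.250 V

Sequential free energies add, so n₃E°₃ = n₁E°₁ + n₂E°₂.
With n₃ = 3, and the known step contributing 1×(-0.34) V, the unknown satisfies 2·E° = 3×(+0.72) − 1×(-0.34) = +2.500.
E° = +2.500 / 2 = +1.250 V.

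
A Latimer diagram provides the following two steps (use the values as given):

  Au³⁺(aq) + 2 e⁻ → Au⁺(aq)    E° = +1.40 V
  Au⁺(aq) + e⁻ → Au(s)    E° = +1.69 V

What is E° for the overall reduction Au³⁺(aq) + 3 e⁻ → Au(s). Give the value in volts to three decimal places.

Since ΔG° = −nFE° is additive over sequential reductions, n₃E°₃ = n₁E°₁ + n₂E°₂.
E°₃ = (2×+1.40 + 1×+1.69) / 3 = (+4.490) / 3 = +1.497 V.

+1.497 V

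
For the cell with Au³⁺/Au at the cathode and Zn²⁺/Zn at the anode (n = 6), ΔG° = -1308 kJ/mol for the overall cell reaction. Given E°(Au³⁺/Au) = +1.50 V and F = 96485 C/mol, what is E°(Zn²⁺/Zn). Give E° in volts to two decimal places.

-0.76 V

E°cell = −ΔG°/(nF) = −(-1308×10³)/((6)(96485)) = +2.259 V.
Since Au³⁺/Au is the cathode and Zn²⁺/Zn the anode, E°cell = E°(Au³⁺/Au) − E°(Zn²⁺/Zn).
So E°(Zn²⁺/Zn) = E°(Au³⁺/Au) − E°cell = (+1.50) − (+2.259) = -0.76 V.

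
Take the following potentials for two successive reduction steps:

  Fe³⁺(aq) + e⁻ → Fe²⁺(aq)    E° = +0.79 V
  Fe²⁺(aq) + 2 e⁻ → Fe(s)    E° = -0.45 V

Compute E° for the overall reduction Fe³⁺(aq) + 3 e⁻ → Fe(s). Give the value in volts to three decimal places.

Standard free energies of sequential steps add: ΔG°₃ = ΔG°₁ + ΔG°₂, so n₃E°₃ = n₁E°₁ + n₂E°₂.
E°₃ = (1×+0.79 + 2×-0.45) / 3 = (-0.110) / 3 = -0.037 V.
Simply averaging or adding the two E° values would be wrong; the electron-weighted sum is required.

-0.037 V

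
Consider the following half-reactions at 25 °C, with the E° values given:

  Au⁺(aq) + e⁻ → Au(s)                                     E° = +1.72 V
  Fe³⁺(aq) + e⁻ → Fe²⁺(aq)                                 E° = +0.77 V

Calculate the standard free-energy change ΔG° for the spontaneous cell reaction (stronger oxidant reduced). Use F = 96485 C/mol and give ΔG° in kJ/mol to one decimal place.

Au⁺/Au (E° = +1.72 V) is the cathode; Fe³⁺/Fe²⁺ (E° = +0.77 V) is the anode, so E°cell = +0.95 V.
Balancing electrons gives n = 1 (lcm of 1 and 1).
ΔG° = −nFE° = −(1)(96485)(+0.95) = -91,661 J = -91.7 kJ/mol.

-91.7 kJ/mol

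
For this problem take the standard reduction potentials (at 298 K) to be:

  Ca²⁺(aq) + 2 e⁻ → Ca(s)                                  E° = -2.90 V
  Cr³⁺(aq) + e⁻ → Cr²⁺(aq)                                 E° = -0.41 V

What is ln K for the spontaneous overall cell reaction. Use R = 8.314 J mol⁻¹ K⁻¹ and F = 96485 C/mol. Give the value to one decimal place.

193.9

Cathode: Cr³⁺/Cr²⁺; anode: Ca²⁺/Ca. E°cell = (-0.41) − (-2.90) = +2.49 V, with n = 2.
ΔG° = −nFE° = −RT ln K, so ln K = nFE°/(RT) = (2)(96485)(+2.49) / ((8.314)(298)) = 193.938.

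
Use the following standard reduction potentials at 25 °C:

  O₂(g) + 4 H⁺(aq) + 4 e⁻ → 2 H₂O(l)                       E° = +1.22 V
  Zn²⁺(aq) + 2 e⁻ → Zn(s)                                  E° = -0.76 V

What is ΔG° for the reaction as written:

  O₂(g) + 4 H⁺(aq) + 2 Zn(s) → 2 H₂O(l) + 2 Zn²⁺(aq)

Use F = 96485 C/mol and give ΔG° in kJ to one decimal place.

-764.2 kJ

As written, O₂/H₂O is reduced (cathode) and Zn²⁺/Zn is oxidised (anode), so E°cell = (+1.22) − (-0.76) = +1.98 V.
Balancing electrons gives n = 4.
ΔG° = −nFE° = −(4)(96485)(+1.98) = -764,161 J = -764.2 kJ.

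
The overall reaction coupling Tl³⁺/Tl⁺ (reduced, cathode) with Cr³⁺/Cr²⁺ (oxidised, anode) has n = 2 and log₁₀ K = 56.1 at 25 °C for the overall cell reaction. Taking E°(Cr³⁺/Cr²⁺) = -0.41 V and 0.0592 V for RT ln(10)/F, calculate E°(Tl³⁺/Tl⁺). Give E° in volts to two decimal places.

+1.25 V

E°cell = (0.0592/n)·log K = (0.0592/2)(56.1) = +1.661 V.
Since Tl³⁺/Tl⁺ is the cathode and Cr³⁺/Cr²⁺ the anode, E°cell = E°(Tl³⁺/Tl⁺) − E°(Cr³⁺/Cr²⁺).
So E°(Tl³⁺/Tl⁺) = E°cell + E°(Cr³⁺/Cr²⁺) = +1.661 + (-0.41) = +1.25 V.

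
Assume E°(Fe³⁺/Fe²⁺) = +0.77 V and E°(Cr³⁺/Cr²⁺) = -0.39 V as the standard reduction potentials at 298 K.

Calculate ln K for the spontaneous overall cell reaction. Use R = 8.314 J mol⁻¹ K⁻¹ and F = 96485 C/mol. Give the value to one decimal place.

45.2

Cathode: Fe³⁺/Fe²⁺; anode: Cr³⁺/Cr²⁺. E°cell = (+0.77) − (-0.39) = +1.16 V, with n = 1.
ΔG° = −nFE° = −RT ln K, so ln K = nFE°/(RT) = (1)(96485)(+1.16) / ((8.314)(298)) = 45.174.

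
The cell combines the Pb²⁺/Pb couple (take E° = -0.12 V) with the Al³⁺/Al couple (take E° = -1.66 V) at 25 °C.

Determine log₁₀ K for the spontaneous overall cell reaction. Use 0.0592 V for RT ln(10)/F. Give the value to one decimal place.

Cathode: Pb²⁺/Pb; anode: Al³⁺/Al. E°cell = +1.54 V, n = 6.
log K = nE°cell / 0.0592 = (6)(+1.54) / 0.0592 = 156.1.

156.1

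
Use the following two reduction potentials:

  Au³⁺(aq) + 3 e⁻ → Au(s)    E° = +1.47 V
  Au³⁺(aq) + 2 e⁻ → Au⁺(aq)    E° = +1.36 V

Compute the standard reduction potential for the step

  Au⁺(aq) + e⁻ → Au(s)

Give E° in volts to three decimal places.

+1.690 V

Sequential free energies add, so n₃E°₃ = n₁E°₁ + n₂E°₂.
With n₃ = 3, and the known step contributing 2×(+1.36) V, the unknown satisfies 1·E° = 3×(+1.47) − 2×(+1.36) = +1.690.
E° = +1.690 / 1 = +1.690 V.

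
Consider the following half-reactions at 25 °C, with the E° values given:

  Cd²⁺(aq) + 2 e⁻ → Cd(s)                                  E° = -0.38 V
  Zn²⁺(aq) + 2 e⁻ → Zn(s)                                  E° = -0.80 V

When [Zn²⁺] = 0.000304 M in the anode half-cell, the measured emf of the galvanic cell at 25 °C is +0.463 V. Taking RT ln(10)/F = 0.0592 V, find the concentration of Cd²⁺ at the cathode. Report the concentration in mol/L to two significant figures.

0.0086 M

Cd²⁺/Cd is the cathode, Zn²⁺/Zn the anode: E°cell = +0.42 V, n = 2.
Overall reaction: Cd²⁺(aq) + Zn(s) → Cd(s) + Zn²⁺(aq); Q = [Zn²⁺]^1/[Cd²⁺]^1.
From E = E° − (0.0592/n) log Q: log Q = (E° − E)·n/0.0592 = (+0.42 − (+0.463))·2/0.0592 = -1.4527.
So 1·log[Cd²⁺] = 1·log(0.000304) − log Q = -3.5171 − (-1.4527) = -2.0644; [Cd²⁺] = 10^(-2.0644) ≈ 0.0086 M.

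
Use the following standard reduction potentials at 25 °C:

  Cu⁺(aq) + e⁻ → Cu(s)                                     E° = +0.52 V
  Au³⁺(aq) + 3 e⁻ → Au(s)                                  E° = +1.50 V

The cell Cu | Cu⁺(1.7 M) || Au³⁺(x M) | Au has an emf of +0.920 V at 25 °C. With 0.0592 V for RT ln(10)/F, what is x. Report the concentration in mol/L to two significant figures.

Au³⁺/Au is the cathode, Cu⁺/Cu the anode: E°cell = +0.98 V, n = 3.
Overall reaction: Au³⁺(aq) + 3 Cu(s) → Au(s) + 3 Cu⁺(aq); Q = [Cu⁺]^3/[Au³⁺]^1.
From E = E° − (0.0592/n) log Q: log Q = (E° − E)·n/0.0592 = (+0.98 − (+0.920))·3/0.0592 = 3.0405.
So 1·log[Au³⁺] = 3·log(1.7) − log Q = 0.6913 − (3.0405) = -2.3492; [Au³⁺] = 10^(-2.3492) ≈ 0.0045 M.

0.0045 M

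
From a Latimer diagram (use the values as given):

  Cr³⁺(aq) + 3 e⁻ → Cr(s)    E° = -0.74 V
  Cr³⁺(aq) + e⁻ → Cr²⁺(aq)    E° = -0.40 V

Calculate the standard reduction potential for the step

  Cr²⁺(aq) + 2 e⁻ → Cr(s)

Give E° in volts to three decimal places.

-0.910 V

Sequential free energies add, so n₃E°₃ = n₁E°₁ + n₂E°₂.
With n₃ = 3, and the known step contributing 1×(-0.40) V, the unknown satisfies 2·E° = 3×(-0.74) − 1×(-0.40) = -1.820.
E° = -1.820 / 2 = -0.910 V.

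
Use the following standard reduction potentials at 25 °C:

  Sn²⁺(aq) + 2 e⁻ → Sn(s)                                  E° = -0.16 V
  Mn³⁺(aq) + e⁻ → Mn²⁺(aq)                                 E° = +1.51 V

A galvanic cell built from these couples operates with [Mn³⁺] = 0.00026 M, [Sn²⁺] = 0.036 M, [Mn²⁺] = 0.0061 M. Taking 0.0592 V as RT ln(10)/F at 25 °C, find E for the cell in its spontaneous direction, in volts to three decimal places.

+1.632 V

Mn³⁺/Mn²⁺ is the cathode (higher E°), Sn²⁺/Sn the anode: E°cell = +1.51 − (-0.16) = +1.67 V, n = 2.
Overall: 2 Mn³⁺(aq) + Sn(s) → 2 Mn²⁺(aq) + Sn²⁺(aq)
Q = [Mn²⁺]^2·[Sn²⁺] / ([Mn³⁺]^2); log Q = 1.297.
E = E° − (0.0592/n) log Q = +1.67 − (0.0592/2)(1.297) = +1.632 V.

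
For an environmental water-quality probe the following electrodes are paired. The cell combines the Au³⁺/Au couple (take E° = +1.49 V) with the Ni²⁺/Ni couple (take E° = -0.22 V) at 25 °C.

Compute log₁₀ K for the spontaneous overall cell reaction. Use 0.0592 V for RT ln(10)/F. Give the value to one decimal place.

Cathode: Au³⁺/Au; anode: Ni²⁺/Ni. E°cell = +1.71 V, n = 6.
log K = nE°cell / 0.0592 = (6)(+1.71) / 0.0592 = 173.3.

173.3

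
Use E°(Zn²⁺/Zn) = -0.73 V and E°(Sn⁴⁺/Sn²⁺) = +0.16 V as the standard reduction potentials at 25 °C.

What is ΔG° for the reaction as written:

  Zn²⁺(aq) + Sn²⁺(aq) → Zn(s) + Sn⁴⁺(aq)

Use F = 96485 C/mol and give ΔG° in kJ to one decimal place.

+171.7 kJ

As written, Zn²⁺/Zn is reduced (cathode) and Sn⁴⁺/Sn²⁺ is oxidised (anode), so E°cell = (-0.73) − (+0.16) = -0.89 V.
Balancing electrons gives n = 2.
ΔG° = −nFE° = −(2)(96485)(-0.89) = 171,743 J = +171.7 kJ.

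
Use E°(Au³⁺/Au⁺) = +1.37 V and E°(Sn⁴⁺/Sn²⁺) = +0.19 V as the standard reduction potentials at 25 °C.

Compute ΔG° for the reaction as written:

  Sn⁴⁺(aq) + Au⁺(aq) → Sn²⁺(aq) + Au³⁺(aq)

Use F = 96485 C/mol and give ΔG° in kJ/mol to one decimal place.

+227.7 kJ/mol

As written, Sn⁴⁺/Sn²⁺ is reduced (cathode) and Au³⁺/Au⁺ is oxidised (anode), so E°cell = (+0.19) − (+1.37) = -1.18 V.
Balancing electrons gives n = 2.
ΔG° = −nFE° = −(2)(96485)(-1.18) = 227,705 J = +227.7 kJ/mol.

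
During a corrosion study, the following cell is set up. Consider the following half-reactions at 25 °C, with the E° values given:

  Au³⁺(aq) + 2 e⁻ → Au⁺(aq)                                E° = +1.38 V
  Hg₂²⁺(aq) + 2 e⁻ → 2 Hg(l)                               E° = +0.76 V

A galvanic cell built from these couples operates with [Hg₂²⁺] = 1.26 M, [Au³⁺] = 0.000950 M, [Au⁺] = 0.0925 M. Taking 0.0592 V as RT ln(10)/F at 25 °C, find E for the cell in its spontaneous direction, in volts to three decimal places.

Au³⁺/Au⁺ is the cathode (higher E°), Hg₂²⁺/Hg the anode: E°cell = +1.38 − (+0.76) = +0.62 V, n = 2.
Overall: Au³⁺(aq) + 2 Hg(l) → Au⁺(aq) + Hg₂²⁺(aq)
Q = [Au⁺]·[Hg₂²⁺] / ([Au³⁺]); log Q = 2.089.
E = E° − (0.0592/n) log Q = +0.62 − (0.0592/2)(2.089) = +0.558 V.

+0.558 V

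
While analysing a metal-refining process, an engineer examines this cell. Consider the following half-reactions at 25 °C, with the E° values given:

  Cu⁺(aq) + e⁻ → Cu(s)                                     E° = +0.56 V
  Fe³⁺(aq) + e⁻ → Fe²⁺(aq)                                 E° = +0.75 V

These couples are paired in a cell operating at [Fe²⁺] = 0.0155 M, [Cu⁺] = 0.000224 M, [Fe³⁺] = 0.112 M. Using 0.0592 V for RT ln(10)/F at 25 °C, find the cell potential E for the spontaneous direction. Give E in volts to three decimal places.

Fe³⁺/Fe²⁺ is the cathode (higher E°), Cu⁺/Cu the anode: E°cell = +0.75 − (+0.56) = +0.19 V, n = 1.
Overall: Fe³⁺(aq) + Cu(s) → Fe²⁺(aq) + Cu⁺(aq)
Q = [Fe²⁺]·[Cu⁺] / ([Fe³⁺]); log Q = -4.509.
E = E° − (0.0592/n) log Q = +0.19 − (0.0592/1)(-4.509) = +0.457 V.

+0.457 V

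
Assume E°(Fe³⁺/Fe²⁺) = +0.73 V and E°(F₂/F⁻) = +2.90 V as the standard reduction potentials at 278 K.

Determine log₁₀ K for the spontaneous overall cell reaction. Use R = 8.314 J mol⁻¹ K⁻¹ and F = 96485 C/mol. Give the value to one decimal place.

78.7

Cathode: F₂/F⁻; anode: Fe³⁺/Fe²⁺. E°cell = (+2.90) − (+0.73) = +2.17 V, with n = 2.
ΔG° = −nFE° = −RT ln K, so ln K = nFE°/(RT) = (2)(96485)(+2.17) / ((8.314)(278)) = 181.174.
log₁₀ K = 181.174 / ln 10 = 78.7.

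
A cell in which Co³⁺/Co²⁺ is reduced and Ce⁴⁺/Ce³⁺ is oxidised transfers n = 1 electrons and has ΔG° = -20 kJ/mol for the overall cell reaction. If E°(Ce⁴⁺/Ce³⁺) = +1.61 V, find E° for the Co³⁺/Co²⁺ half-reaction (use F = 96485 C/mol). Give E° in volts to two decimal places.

+1.82 V

E°cell = −ΔG°/(nF) = −(-20×10³)/((1)(96485)) = +0.207 V.
Since Co³⁺/Co²⁺ is the cathode and Ce⁴⁺/Ce³⁺ the anode, E°cell = E°(Co³⁺/Co²⁺) − E°(Ce⁴⁺/Ce³⁺).
So E°(Co³⁺/Co²⁺) = E°cell + E°(Ce⁴⁺/Ce³⁺) = +0.207 + (+1.61) = +1.82 V.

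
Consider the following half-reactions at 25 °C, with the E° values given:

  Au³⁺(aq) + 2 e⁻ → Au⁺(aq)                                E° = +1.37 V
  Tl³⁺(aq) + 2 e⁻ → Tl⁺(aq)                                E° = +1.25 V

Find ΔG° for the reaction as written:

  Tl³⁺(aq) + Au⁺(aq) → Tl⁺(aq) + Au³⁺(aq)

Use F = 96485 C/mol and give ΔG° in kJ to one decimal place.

As written, Tl³⁺/Tl⁺ is reduced (cathode) and Au³⁺/Au⁺ is oxidised (anode), so E°cell = (+1.25) − (+1.37) = -0.12 V.
Balancing electrons gives n = 2.
ΔG° = −nFE° = −(2)(96485)(-0.12) = 23,156 J = +23.2 kJ.

+23.2 kJ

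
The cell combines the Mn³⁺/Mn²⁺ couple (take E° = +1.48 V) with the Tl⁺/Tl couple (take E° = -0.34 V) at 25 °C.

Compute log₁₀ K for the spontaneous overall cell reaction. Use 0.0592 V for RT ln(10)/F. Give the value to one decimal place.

Cathode: Mn³⁺/Mn²⁺; anode: Tl⁺/Tl. E°cell = +1.82 V, n = 1.
log K = nE°cell / 0.0592 = (1)(+1.82) / 0.0592 = 30.7.

30.7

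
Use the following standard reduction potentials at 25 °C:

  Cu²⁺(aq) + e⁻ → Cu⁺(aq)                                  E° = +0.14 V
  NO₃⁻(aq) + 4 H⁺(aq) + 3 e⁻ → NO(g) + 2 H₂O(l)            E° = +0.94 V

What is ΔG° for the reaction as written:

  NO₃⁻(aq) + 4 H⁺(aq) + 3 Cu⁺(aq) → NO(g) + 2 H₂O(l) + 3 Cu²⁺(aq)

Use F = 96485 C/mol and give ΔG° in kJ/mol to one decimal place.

-231.6 kJ/mol

As written, NO₃⁻/NO is reduced (cathode) and Cu²⁺/Cu⁺ is oxidised (anode), so E°cell = (+0.94) − (+0.14) = +0.80 V.
Balancing electrons gives n = 3.
ΔG° = −nFE° = −(3)(96485)(+0.80) = -231,564 J = -231.6 kJ/mol.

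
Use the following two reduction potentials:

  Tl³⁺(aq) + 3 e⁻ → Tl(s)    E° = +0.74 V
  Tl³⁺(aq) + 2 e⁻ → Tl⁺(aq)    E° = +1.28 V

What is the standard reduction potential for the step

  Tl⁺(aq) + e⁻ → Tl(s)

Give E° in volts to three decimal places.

Sequential free energies add, so n₃E°₃ = n₁E°₁ + n₂E°₂.
With n₃ = 3, and the known step contributing 2×(+1.28) V, the unknown satisfies 1·E° = 3×(+0.74) − 2×(+1.28) = -0.340.
E° = -0.340 / 1 = -0.340 V.

-0.340 V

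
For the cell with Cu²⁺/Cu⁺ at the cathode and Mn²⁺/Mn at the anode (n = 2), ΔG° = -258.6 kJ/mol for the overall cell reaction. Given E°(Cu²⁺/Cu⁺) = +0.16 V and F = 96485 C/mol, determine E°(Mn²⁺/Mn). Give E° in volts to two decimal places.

E°cell = −ΔG°/(nF) = −(-258.6×10³)/((2)(96485)) = +1.340 V.
Since Cu²⁺/Cu⁺ is the cathode and Mn²⁺/Mn the anode, E°cell = E°(Cu²⁺/Cu⁺) − E°(Mn²⁺/Mn).
So E°(Mn²⁺/Mn) = E°(Cu²⁺/Cu⁺) − E°cell = (+0.16) − (+1.340) = -1.18 V.

-1.18 V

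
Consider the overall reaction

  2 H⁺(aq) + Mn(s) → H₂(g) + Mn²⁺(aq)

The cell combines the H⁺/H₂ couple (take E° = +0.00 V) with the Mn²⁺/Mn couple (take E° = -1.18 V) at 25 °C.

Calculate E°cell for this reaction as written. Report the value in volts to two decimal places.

The H⁺/H₂ couple has the higher reduction potential, so it is the cathode; Mn²⁺/Mn is oxidised at the anode.
E°cell = E°(cathode) − E°(anode) = (+0.00) − (-1.18) = +1.18 V.
Since E°cell > 0, the reaction is spontaneous under standard conditions.

+1.18 V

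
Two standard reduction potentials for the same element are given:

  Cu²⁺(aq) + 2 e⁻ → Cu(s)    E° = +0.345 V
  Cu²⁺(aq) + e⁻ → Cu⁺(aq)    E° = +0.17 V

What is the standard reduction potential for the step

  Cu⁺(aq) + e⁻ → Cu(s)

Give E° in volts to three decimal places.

+0.520 V

Sequential free energies add, so n₃E°₃ = n₁E°₁ + n₂E°₂.
With n₃ = 2, and the known step contributing 1×(+0.17) V, the unknown satisfies 1·E° = 2×(+0.345) − 1×(+0.17) = +0.520.
E° = +0.520 / 1 = +0.520 V.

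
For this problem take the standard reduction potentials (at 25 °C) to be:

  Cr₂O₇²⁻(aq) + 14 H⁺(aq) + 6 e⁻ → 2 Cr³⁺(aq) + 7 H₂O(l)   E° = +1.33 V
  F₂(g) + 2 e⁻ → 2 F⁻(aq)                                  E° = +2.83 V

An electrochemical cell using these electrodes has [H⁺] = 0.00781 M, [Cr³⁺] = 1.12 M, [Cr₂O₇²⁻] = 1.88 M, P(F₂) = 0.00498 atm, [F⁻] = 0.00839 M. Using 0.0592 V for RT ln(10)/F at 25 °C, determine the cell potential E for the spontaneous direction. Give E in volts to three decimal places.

+1.844 V

F₂/F⁻ is the cathode (higher E°), Cr₂O₇²⁻/Cr³⁺ the anode: E°cell = +2.83 − (+1.33) = +1.50 V, n = 6.
Overall: 3 F₂(g) + 2 Cr³⁺(aq) + 7 H₂O(l) → 6 F⁻(aq) + Cr₂O₇²⁻(aq) + 14 H⁺(aq)
Q = [F⁻]^6·[Cr₂O₇²⁻]·[H⁺]^14 / (P(F₂)^3·[Cr³⁺]^2); log Q = -34.876.
E = E° − (0.0592/n) log Q = +1.50 − (0.0592/6)(-34.876) = +1.844 V.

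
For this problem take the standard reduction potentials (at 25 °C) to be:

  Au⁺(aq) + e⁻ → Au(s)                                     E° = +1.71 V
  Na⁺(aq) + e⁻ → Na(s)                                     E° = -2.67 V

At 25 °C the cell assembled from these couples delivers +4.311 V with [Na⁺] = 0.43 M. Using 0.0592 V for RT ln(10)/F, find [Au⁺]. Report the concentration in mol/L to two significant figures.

0.029 M

Au⁺/Au is the cathode, Na⁺/Na the anode: E°cell = +4.38 V, n = 1.
Overall reaction: Au⁺(aq) + Na(s) → Au(s) + Na⁺(aq); Q = [Na⁺]^1/[Au⁺]^1.
From E = E° − (0.0592/n) log Q: log Q = (E° − E)·n/0.0592 = (+4.38 − (+4.311))·1/0.0592 = 1.1655.
So 1·log[Au⁺] = 1·log(0.43) − log Q = -0.3665 − (1.1655) = -1.5320; [Au⁺] = 10^(-1.5320) ≈ 0.029 M.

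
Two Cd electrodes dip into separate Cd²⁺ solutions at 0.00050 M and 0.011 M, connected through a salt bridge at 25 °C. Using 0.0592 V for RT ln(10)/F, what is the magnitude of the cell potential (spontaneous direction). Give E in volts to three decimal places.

For a concentration cell E°cell = 0. The 0.011 M side is the cathode (reduction is favoured where [Cd²⁺] is higher).
With n = 2, E = −(0.0592/2) log([Cd²⁺]ₐₙ/[Cd²⁺]꜀ₐₜ) = −(0.0592/2) log(0.0005/0.011) = −(0.0592/2)(-1.342) = +0.040 V.

+0.040 V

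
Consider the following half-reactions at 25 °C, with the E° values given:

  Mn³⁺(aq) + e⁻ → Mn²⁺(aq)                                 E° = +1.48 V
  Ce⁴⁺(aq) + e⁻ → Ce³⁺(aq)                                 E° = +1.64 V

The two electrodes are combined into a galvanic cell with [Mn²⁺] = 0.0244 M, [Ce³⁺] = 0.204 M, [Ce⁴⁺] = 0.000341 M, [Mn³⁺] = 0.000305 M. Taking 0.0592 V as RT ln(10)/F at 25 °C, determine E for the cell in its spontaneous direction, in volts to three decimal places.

+0.108 V

Ce⁴⁺/Ce³⁺ is the cathode (higher E°), Mn³⁺/Mn²⁺ the anode: E°cell = +1.64 − (+1.48) = +0.16 V, n = 1.
Overall: Ce⁴⁺(aq) + Mn²⁺(aq) → Ce³⁺(aq) + Mn³⁺(aq)
Q = [Ce³⁺]·[Mn³⁺] / ([Ce⁴⁺]·[Mn²⁺]); log Q = 0.874.
E = E° − (0.0592/n) log Q = +0.16 − (0.0592/1)(0.874) = +0.108 V.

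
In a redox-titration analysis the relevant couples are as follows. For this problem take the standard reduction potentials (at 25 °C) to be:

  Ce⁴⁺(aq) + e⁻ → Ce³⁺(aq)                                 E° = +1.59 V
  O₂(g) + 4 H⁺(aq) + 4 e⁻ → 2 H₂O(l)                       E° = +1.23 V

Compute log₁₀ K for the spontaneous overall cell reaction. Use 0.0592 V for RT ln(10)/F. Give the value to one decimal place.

24.3

Cathode: Ce⁴⁺/Ce³⁺; anode: O₂/H₂O. E°cell = +0.36 V, n = 4.
log K = nE°cell / 0.0592 = (4)(+0.36) / 0.0592 = 24.3.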